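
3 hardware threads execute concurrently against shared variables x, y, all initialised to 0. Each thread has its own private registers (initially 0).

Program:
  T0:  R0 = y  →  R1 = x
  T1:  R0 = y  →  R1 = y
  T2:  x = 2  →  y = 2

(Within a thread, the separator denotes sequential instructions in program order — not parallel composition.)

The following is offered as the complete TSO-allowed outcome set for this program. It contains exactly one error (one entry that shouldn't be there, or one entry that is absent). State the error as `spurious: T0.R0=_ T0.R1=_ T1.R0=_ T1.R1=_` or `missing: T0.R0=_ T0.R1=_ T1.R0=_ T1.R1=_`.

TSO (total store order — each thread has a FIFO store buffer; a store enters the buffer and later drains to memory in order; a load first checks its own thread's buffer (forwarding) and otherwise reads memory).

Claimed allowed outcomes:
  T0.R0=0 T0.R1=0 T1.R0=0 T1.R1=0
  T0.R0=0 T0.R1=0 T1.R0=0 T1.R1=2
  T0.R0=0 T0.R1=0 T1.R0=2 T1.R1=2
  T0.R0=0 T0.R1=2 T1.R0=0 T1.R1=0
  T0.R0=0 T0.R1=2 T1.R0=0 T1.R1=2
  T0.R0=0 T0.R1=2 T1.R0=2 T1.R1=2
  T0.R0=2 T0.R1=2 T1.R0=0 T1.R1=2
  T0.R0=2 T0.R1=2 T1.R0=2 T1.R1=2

outcome vector order: (T0.R0,T0.R1,T1.R0,T1.R1)
[TSO] allowed = {0000, 0002, 0022, 0200, 0202, 0222, 2200, 2202, 2222}
TSO∖claimed = {2200}

missing: T0.R0=2 T0.R1=2 T1.R0=0 T1.R1=0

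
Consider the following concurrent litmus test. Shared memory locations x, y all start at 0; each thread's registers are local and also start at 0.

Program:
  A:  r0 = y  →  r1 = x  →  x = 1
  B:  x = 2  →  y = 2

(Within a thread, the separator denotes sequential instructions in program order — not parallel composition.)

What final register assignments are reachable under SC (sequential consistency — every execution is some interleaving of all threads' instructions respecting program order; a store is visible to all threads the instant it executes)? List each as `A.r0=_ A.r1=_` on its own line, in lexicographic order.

outcome vector order: (A.r0,A.r1)
|SC outcomes| = 3

A.r0=0 A.r1=0
A.r0=0 A.r1=2
A.r0=2 A.r1=2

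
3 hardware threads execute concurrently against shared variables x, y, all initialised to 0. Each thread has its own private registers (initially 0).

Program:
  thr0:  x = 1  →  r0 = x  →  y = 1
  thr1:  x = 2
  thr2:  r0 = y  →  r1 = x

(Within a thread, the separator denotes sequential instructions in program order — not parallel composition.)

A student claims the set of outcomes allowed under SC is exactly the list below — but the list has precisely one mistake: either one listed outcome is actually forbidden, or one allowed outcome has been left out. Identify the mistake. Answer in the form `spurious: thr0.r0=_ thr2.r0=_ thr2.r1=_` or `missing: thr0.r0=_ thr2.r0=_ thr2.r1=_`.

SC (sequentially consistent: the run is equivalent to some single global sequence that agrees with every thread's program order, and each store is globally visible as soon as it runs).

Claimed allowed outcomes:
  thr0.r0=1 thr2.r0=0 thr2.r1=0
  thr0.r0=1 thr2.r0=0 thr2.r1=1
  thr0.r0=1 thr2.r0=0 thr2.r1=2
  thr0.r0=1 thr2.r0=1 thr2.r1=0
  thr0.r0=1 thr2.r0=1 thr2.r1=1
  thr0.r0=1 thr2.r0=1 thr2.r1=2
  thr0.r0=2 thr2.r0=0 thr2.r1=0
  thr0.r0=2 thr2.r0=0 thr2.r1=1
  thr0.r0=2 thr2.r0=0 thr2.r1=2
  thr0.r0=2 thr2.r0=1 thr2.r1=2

spurious: thr0.r0=1 thr2.r0=1 thr2.r1=0

outcome vector order: (thr0.r0,thr2.r0,thr2.r1)
SC (9): 1/0/0; 1/0/1; 1/0/2; 1/1/1; 1/1/2; 2/0/0; 2/0/1; 2/0/2; 2/1/2
claimed∖SC = {1/1/0}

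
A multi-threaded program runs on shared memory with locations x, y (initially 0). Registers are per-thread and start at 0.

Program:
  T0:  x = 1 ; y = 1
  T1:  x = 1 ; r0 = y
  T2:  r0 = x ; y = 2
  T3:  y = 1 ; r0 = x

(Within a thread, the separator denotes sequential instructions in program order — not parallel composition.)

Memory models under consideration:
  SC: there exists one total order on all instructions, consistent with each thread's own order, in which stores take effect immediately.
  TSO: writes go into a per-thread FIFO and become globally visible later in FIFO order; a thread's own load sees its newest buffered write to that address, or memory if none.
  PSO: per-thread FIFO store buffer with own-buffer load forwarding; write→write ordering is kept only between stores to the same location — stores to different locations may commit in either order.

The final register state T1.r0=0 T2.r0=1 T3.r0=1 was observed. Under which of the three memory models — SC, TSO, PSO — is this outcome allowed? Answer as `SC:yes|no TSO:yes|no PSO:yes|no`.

SC:yes TSO:yes PSO:yes

outcome vector order: (T1.r0,T2.r0,T3.r0)
SC: 10 outcomes — {0/0/1 0/1/1 1/0/0 1/0/1 1/1/0 1/1/1 2/0/0 2/0/1 2/1/0 2/1/1}
TSO: 12 outcomes — {0/0/0 0/0/1 0/1/0 0/1/1 1/0/0 1/0/1 1/1/0 1/1/1 2/0/0 2/0/1 2/1/0 2/1/1}
PSO: 12 outcomes — {0/0/0 0/0/1 0/1/0 0/1/1 1/0/0 1/0/1 1/1/0 1/1/1 2/0/0 2/0/1 2/1/0 2/1/1}
target 0/1/1 ∈ {SC,TSO,PSO}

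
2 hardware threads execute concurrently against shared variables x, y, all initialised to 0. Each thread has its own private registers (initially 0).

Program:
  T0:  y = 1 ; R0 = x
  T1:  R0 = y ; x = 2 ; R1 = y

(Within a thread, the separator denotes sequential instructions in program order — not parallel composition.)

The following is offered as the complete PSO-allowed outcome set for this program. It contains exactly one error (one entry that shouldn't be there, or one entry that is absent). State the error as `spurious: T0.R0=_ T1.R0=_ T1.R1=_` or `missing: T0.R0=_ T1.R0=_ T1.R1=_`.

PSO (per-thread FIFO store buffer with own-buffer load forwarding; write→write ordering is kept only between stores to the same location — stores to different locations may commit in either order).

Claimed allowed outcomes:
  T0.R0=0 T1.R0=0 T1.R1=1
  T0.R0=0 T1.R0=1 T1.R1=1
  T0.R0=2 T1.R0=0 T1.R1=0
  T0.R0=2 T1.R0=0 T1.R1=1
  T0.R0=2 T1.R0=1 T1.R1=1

outcome vector order: (T0.R0,T1.R0,T1.R1)
under PSO → <0 0 0>; <0 0 1>; <0 1 1>; <2 0 0>; <2 0 1>; <2 1 1>
PSO∖claimed = {<0 0 0>}

missing: T0.R0=0 T1.R0=0 T1.R1=0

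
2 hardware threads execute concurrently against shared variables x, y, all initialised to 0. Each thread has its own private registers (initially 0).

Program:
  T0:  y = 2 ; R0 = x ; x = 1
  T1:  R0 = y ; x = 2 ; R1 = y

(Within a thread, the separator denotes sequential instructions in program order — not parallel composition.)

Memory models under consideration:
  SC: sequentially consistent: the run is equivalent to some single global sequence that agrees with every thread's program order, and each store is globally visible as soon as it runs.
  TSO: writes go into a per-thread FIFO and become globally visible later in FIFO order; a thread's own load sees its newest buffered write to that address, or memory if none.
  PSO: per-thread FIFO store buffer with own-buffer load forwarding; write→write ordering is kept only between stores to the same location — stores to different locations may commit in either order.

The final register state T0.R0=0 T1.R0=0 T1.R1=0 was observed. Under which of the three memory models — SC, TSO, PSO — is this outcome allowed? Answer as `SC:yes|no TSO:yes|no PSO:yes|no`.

SC:no TSO:yes PSO:yes

outcome vector order: (T0.R0,T1.R0,T1.R1)
[SC] allowed = {<0 0 2>; <0 2 2>; <2 0 0>; <2 0 2>; <2 2 2>}
[TSO] allowed = {<0 0 0>; <0 0 2>; <0 2 2>; <2 0 0>; <2 0 2>; <2 2 2>}
[PSO] allowed = {<0 0 0>; <0 0 2>; <0 2 2>; <2 0 0>; <2 0 2>; <2 2 2>}
target <0 0 0> ∈ {TSO,PSO}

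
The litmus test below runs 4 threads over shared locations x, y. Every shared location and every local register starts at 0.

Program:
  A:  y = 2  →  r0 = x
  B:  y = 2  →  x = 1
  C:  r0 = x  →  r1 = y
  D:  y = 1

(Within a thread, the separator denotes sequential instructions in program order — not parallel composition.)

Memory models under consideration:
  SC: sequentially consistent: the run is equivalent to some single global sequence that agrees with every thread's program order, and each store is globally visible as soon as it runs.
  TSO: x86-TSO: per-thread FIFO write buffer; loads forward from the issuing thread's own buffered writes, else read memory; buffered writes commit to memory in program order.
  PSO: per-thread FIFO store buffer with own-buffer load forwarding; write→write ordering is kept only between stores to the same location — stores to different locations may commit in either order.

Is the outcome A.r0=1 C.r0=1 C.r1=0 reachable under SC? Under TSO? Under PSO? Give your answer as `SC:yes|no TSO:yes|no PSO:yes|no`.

outcome vector order: (A.r0,C.r0,C.r1)
SC: 10 outcomes — {0/0/0 0/0/1 0/0/2 0/1/1 0/1/2 1/0/0 1/0/1 1/0/2 1/1/1 1/1/2}
TSO: 10 outcomes — {0/0/0 0/0/1 0/0/2 0/1/1 0/1/2 1/0/0 1/0/1 1/0/2 1/1/1 1/1/2}
PSO: 12 outcomes — {0/0/0 0/0/1 0/0/2 0/1/0 0/1/1 0/1/2 1/0/0 1/0/1 1/0/2 1/1/0 1/1/1 1/1/2}
target 1/1/0 ∈ {PSO}

SC:no TSO:no PSO:yes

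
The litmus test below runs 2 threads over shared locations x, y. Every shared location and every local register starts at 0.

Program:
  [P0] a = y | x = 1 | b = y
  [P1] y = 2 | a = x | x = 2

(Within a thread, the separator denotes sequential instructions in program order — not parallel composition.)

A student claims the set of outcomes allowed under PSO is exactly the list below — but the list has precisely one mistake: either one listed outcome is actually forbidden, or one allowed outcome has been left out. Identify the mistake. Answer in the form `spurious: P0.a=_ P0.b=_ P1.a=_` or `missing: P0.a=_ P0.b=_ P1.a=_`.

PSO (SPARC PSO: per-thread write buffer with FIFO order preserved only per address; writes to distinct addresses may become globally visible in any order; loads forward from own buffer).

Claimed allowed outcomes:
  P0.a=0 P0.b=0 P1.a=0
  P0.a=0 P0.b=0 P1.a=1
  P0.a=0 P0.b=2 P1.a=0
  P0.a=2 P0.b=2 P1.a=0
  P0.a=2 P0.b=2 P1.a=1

missing: P0.a=0 P0.b=2 P1.a=1

outcome vector order: (P0.a,P0.b,P1.a)
PSO (6): 0/0/0, 0/0/1, 0/2/0, 0/2/1, 2/2/0, 2/2/1
PSO∖claimed = {0/2/1}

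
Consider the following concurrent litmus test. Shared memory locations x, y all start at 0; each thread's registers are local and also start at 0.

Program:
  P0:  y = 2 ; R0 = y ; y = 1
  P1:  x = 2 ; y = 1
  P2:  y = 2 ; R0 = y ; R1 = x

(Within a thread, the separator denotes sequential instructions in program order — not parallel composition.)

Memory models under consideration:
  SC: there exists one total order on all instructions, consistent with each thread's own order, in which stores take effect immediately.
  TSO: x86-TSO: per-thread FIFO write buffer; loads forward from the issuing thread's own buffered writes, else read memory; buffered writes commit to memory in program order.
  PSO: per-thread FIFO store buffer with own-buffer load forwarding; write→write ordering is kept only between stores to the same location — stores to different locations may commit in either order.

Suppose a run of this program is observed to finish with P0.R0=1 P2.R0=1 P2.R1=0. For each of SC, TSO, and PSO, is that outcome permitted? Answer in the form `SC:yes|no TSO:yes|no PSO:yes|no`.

SC:no TSO:no PSO:yes

outcome vector order: (P0.R0,P2.R0,P2.R1)
under SC → <1 1 2> <1 2 0> <1 2 2> <2 1 0> <2 1 2> <2 2 0> <2 2 2>
under TSO → <1 1 2> <1 2 0> <1 2 2> <2 1 0> <2 1 2> <2 2 0> <2 2 2>
under PSO → <1 1 0> <1 1 2> <1 2 0> <1 2 2> <2 1 0> <2 1 2> <2 2 0> <2 2 2>
target <1 1 0> ∈ {PSO}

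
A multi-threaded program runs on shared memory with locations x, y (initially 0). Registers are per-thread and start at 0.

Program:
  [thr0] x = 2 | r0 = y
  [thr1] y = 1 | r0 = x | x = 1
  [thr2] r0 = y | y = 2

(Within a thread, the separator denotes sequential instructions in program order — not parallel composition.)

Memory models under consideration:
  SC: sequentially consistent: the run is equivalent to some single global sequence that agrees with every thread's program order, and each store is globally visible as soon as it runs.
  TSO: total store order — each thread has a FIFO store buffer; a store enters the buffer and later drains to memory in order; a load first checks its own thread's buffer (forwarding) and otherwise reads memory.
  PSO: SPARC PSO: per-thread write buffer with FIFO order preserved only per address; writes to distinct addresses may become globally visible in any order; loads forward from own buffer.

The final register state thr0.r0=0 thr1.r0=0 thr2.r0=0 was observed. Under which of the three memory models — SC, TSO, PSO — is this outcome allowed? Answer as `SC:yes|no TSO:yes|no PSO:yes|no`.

outcome vector order: (thr0.r0,thr1.r0,thr2.r0)
[SC] allowed = {020 021 100 101 120 121 200 201 220 221}
[TSO] allowed = {000 001 020 021 100 101 120 121 200 201 220 221}
[PSO] allowed = {000 001 020 021 100 101 120 121 200 201 220 221}
target 000 ∈ {TSO,PSO}

SC:no TSO:yes PSO:yes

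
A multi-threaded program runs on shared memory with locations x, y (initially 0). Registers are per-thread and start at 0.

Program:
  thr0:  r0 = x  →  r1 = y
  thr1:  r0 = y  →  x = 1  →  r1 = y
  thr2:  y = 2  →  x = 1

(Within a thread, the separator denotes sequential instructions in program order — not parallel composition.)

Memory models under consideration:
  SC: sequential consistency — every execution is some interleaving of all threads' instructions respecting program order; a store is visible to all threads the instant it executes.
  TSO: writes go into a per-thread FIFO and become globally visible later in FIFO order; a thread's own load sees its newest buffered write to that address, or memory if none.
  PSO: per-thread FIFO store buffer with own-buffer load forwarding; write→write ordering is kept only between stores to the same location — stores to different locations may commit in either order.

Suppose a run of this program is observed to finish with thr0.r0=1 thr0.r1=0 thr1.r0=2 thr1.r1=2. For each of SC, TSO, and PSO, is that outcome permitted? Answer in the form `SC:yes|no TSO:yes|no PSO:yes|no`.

SC:no TSO:no PSO:yes

outcome vector order: (thr0.r0,thr0.r1,thr1.r0,thr1.r1)
SC: 11 outcomes — {<0 0 0 0>, <0 0 0 2>, <0 0 2 2>, <0 2 0 0>, <0 2 0 2>, <0 2 2 2>, <1 0 0 0>, <1 0 0 2>, <1 2 0 0>, <1 2 0 2>, <1 2 2 2>}
TSO: 11 outcomes — {<0 0 0 0>, <0 0 0 2>, <0 0 2 2>, <0 2 0 0>, <0 2 0 2>, <0 2 2 2>, <1 0 0 0>, <1 0 0 2>, <1 2 0 0>, <1 2 0 2>, <1 2 2 2>}
PSO: 12 outcomes — {<0 0 0 0>, <0 0 0 2>, <0 0 2 2>, <0 2 0 0>, <0 2 0 2>, <0 2 2 2>, <1 0 0 0>, <1 0 0 2>, <1 0 2 2>, <1 2 0 0>, <1 2 0 2>, <1 2 2 2>}
target <1 0 2 2> ∈ {PSO}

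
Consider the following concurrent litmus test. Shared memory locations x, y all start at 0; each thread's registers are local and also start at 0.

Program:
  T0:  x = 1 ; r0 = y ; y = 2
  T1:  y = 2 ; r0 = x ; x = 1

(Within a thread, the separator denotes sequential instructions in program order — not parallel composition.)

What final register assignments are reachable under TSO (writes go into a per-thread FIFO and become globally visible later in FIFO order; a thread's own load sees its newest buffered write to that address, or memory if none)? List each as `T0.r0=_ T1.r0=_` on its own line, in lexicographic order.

T0.r0=0 T1.r0=0
T0.r0=0 T1.r0=1
T0.r0=2 T1.r0=0
T0.r0=2 T1.r0=1

outcome vector order: (T0.r0,T1.r0)
|TSO outcomes| = 4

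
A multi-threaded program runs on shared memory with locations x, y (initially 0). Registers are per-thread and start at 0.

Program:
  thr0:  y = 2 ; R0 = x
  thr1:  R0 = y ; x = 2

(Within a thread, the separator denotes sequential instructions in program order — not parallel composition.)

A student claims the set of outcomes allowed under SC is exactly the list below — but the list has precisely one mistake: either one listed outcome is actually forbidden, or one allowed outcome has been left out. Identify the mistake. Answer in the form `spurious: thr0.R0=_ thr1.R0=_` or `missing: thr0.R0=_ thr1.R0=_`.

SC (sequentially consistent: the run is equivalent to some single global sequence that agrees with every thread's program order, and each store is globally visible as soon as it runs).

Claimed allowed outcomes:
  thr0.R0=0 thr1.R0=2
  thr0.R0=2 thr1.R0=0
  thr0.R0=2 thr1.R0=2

missing: thr0.R0=0 thr1.R0=0

outcome vector order: (thr0.R0,thr1.R0)
under SC → 00; 02; 20; 22
SC∖claimed = {00}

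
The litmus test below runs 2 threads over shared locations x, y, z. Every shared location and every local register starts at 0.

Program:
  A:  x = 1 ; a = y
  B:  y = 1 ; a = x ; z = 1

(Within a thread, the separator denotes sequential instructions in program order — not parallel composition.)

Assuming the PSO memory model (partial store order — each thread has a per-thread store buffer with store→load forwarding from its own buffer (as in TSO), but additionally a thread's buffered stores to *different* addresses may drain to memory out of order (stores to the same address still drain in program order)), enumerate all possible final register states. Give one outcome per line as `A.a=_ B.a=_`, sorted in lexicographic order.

outcome vector order: (A.a,B.a)
|PSO outcomes| = 4

A.a=0 B.a=0
A.a=0 B.a=1
A.a=1 B.a=0
A.a=1 B.a=1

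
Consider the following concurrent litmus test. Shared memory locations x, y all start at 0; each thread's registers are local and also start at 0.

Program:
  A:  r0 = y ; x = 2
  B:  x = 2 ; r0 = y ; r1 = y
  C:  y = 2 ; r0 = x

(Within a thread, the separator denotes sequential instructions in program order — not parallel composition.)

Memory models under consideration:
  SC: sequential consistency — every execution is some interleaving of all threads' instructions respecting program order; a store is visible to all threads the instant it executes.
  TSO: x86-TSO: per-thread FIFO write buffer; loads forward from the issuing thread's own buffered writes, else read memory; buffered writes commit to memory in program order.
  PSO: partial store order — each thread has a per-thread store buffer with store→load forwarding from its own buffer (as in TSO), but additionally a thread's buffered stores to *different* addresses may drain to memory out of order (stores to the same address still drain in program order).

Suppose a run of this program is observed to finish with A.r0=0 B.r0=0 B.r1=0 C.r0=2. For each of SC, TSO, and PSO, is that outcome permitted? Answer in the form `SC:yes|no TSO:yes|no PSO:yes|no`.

SC:yes TSO:yes PSO:yes

outcome vector order: (A.r0,B.r0,B.r1,C.r0)
[SC] allowed = {(0,0,0,2), (0,0,2,2), (0,2,2,0), (0,2,2,2), (2,0,0,2), (2,0,2,2), (2,2,2,0), (2,2,2,2)}
[TSO] allowed = {(0,0,0,0), (0,0,0,2), (0,0,2,0), (0,0,2,2), (0,2,2,0), (0,2,2,2), (2,0,0,0), (2,0,0,2), (2,0,2,0), (2,0,2,2), (2,2,2,0), (2,2,2,2)}
[PSO] allowed = {(0,0,0,0), (0,0,0,2), (0,0,2,0), (0,0,2,2), (0,2,2,0), (0,2,2,2), (2,0,0,0), (2,0,0,2), (2,0,2,0), (2,0,2,2), (2,2,2,0), (2,2,2,2)}
target (0,0,0,2) ∈ {SC,TSO,PSO}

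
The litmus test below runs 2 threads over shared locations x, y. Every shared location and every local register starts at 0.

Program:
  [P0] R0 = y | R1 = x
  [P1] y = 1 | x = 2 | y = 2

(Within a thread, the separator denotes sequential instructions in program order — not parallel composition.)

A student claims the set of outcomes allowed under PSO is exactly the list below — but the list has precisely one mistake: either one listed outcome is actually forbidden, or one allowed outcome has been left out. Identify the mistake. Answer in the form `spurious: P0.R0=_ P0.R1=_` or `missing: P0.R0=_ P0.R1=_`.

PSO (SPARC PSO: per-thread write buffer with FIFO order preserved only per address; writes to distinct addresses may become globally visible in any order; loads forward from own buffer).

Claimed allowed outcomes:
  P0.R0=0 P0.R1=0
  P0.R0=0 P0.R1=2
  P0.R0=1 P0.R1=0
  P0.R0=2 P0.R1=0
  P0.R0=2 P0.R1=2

outcome vector order: (P0.R0,P0.R1)
PSO (6): 00, 02, 10, 12, 20, 22
PSO∖claimed = {12}

missing: P0.R0=1 P0.R1=2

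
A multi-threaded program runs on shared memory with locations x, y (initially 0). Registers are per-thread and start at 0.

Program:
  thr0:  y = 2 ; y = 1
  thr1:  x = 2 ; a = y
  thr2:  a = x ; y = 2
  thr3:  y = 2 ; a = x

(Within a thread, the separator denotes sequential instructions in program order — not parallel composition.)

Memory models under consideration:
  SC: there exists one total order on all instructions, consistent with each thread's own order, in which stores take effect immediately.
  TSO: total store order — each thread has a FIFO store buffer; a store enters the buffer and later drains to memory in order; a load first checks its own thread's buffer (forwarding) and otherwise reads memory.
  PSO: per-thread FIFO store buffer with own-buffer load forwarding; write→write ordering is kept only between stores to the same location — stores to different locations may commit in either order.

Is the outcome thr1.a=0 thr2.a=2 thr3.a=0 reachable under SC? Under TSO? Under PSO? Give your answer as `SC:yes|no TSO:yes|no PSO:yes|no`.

SC:no TSO:yes PSO:yes

outcome vector order: (thr1.a,thr2.a,thr3.a)
[SC] allowed = {0/0/2 0/2/2 1/0/0 1/0/2 1/2/0 1/2/2 2/0/0 2/0/2 2/2/0 2/2/2}
[TSO] allowed = {0/0/0 0/0/2 0/2/0 0/2/2 1/0/0 1/0/2 1/2/0 1/2/2 2/0/0 2/0/2 2/2/0 2/2/2}
[PSO] allowed = {0/0/0 0/0/2 0/2/0 0/2/2 1/0/0 1/0/2 1/2/0 1/2/2 2/0/0 2/0/2 2/2/0 2/2/2}
target 0/2/0 ∈ {TSO,PSO}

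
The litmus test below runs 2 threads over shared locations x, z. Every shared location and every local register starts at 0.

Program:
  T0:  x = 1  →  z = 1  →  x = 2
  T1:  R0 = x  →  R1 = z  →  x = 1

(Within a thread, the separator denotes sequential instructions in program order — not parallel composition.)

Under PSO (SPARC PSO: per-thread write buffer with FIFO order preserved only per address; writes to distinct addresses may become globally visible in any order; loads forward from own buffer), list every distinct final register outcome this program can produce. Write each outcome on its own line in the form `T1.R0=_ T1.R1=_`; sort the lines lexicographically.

T1.R0=0 T1.R1=0
T1.R0=0 T1.R1=1
T1.R0=1 T1.R1=0
T1.R0=1 T1.R1=1
T1.R0=2 T1.R1=0
T1.R0=2 T1.R1=1

outcome vector order: (T1.R0,T1.R1)
|PSO outcomes| = 6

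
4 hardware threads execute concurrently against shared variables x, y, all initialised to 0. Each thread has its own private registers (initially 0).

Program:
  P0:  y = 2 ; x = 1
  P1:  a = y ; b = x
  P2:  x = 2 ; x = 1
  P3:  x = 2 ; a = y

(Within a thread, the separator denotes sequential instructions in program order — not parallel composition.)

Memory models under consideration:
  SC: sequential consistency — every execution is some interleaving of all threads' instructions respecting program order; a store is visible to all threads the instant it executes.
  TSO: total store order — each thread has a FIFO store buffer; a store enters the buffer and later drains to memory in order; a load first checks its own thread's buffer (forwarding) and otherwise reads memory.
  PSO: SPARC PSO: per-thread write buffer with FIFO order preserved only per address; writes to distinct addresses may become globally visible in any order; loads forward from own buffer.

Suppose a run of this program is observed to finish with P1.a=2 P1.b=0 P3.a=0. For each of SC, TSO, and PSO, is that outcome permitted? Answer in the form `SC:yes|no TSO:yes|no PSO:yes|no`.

SC:no TSO:yes PSO:yes

outcome vector order: (P1.a,P1.b,P3.a)
SC (11): 0/0/0, 0/0/2, 0/1/0, 0/1/2, 0/2/0, 0/2/2, 2/0/2, 2/1/0, 2/1/2, 2/2/0, 2/2/2
TSO (12): 0/0/0, 0/0/2, 0/1/0, 0/1/2, 0/2/0, 0/2/2, 2/0/0, 2/0/2, 2/1/0, 2/1/2, 2/2/0, 2/2/2
PSO (12): 0/0/0, 0/0/2, 0/1/0, 0/1/2, 0/2/0, 0/2/2, 2/0/0, 2/0/2, 2/1/0, 2/1/2, 2/2/0, 2/2/2
target 2/0/0 ∈ {TSO,PSO}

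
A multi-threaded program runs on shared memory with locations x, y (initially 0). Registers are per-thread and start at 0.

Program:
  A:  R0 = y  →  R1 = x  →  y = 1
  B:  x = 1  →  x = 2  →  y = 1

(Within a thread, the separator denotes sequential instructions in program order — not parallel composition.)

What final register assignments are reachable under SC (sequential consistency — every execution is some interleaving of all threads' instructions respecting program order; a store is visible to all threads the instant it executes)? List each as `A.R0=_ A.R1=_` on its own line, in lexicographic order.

outcome vector order: (A.R0,A.R1)
|SC outcomes| = 4

A.R0=0 A.R1=0
A.R0=0 A.R1=1
A.R0=0 A.R1=2
A.R0=1 A.R1=2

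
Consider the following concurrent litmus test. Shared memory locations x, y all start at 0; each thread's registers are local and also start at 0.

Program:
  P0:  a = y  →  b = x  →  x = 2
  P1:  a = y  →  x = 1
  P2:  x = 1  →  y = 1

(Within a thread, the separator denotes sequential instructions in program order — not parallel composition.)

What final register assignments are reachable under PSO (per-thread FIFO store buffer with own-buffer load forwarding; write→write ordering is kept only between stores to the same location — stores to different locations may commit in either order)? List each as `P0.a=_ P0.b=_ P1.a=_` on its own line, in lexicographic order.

P0.a=0 P0.b=0 P1.a=0
P0.a=0 P0.b=0 P1.a=1
P0.a=0 P0.b=1 P1.a=0
P0.a=0 P0.b=1 P1.a=1
P0.a=1 P0.b=0 P1.a=0
P0.a=1 P0.b=0 P1.a=1
P0.a=1 P0.b=1 P1.a=0
P0.a=1 P0.b=1 P1.a=1

outcome vector order: (P0.a,P0.b,P1.a)
|PSO outcomes| = 8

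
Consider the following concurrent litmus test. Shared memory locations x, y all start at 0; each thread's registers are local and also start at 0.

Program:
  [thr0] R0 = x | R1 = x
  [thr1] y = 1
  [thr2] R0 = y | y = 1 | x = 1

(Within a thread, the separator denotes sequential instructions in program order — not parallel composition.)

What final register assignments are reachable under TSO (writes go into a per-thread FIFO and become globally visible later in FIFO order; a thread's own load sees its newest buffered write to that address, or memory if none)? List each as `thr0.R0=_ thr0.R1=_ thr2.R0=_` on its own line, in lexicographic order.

outcome vector order: (thr0.R0,thr0.R1,thr2.R0)
|TSO outcomes| = 6

thr0.R0=0 thr0.R1=0 thr2.R0=0
thr0.R0=0 thr0.R1=0 thr2.R0=1
thr0.R0=0 thr0.R1=1 thr2.R0=0
thr0.R0=0 thr0.R1=1 thr2.R0=1
thr0.R0=1 thr0.R1=1 thr2.R0=0
thr0.R0=1 thr0.R1=1 thr2.R0=1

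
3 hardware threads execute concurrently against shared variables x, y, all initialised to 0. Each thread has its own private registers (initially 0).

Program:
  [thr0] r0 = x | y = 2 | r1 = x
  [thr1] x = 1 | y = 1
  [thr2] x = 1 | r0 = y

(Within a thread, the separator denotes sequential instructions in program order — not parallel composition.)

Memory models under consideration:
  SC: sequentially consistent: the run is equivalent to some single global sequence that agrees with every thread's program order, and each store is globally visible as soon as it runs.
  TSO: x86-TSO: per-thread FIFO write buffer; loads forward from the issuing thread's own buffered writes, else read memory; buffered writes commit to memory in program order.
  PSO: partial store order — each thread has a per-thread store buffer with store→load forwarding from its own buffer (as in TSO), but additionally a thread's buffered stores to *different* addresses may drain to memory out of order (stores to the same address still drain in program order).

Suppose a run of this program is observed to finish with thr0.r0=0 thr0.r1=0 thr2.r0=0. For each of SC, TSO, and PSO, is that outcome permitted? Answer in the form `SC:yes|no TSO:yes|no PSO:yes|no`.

outcome vector order: (thr0.r0,thr0.r1,thr2.r0)
SC: 8 outcomes — {(0,0,1), (0,0,2), (0,1,0), (0,1,1), (0,1,2), (1,1,0), (1,1,1), (1,1,2)}
TSO: 9 outcomes — {(0,0,0), (0,0,1), (0,0,2), (0,1,0), (0,1,1), (0,1,2), (1,1,0), (1,1,1), (1,1,2)}
PSO: 9 outcomes — {(0,0,0), (0,0,1), (0,0,2), (0,1,0), (0,1,1), (0,1,2), (1,1,0), (1,1,1), (1,1,2)}
target (0,0,0) ∈ {TSO,PSO}

SC:no TSO:yes PSO:yes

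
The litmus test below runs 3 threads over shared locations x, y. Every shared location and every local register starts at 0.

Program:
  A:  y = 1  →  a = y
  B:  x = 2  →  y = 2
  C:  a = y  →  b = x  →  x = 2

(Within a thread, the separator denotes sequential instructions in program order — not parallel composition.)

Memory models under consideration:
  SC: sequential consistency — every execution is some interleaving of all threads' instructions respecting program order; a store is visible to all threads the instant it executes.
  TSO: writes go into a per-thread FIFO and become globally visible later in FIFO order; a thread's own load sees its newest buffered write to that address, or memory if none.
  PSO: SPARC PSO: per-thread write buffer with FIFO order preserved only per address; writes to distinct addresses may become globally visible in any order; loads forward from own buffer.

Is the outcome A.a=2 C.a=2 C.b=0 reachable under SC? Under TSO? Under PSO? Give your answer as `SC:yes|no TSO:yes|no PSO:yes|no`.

outcome vector order: (A.a,C.a,C.b)
[SC] allowed = {100 102 110 112 122 200 202 210 212 222}
[TSO] allowed = {100 102 110 112 122 200 202 210 212 222}
[PSO] allowed = {100 102 110 112 120 122 200 202 210 212 220 222}
target 220 ∈ {PSO}

SC:no TSO:no PSO:yes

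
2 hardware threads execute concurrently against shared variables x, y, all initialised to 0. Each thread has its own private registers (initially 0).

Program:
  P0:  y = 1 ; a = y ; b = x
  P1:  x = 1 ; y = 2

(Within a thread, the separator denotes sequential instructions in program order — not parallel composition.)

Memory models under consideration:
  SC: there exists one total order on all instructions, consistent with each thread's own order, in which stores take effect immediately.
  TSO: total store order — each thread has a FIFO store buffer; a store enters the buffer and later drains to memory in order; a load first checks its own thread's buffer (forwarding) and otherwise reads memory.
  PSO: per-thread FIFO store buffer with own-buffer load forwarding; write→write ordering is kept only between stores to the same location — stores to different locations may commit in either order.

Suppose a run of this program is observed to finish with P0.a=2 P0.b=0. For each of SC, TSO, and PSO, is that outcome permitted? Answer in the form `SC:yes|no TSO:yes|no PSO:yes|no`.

outcome vector order: (P0.a,P0.b)
[SC] allowed = {<1 0>, <1 1>, <2 1>}
[TSO] allowed = {<1 0>, <1 1>, <2 1>}
[PSO] allowed = {<1 0>, <1 1>, <2 0>, <2 1>}
target <2 0> ∈ {PSO}

SC:no TSO:no PSO:yes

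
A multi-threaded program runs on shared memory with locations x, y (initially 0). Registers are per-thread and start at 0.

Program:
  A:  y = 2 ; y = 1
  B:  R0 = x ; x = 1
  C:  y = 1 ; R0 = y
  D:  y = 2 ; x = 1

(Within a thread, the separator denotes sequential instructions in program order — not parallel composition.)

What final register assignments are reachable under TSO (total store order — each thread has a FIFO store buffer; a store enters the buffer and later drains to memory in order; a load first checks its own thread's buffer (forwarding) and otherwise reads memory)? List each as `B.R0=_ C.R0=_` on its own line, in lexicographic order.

B.R0=0 C.R0=1
B.R0=0 C.R0=2
B.R0=1 C.R0=1
B.R0=1 C.R0=2

outcome vector order: (B.R0,C.R0)
|TSO outcomes| = 4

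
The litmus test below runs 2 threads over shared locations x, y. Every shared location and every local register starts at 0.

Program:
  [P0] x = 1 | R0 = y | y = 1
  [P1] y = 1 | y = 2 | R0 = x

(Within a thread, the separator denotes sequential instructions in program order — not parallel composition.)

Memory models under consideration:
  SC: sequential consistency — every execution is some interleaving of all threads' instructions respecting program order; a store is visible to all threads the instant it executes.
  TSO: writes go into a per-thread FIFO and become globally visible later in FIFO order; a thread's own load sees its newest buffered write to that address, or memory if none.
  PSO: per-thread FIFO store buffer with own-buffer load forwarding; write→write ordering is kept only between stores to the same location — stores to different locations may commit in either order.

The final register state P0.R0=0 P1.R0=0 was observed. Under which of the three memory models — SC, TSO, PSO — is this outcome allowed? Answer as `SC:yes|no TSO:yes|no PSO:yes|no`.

SC:no TSO:yes PSO:yes

outcome vector order: (P0.R0,P1.R0)
[SC] allowed = {<0 1> <1 1> <2 0> <2 1>}
[TSO] allowed = {<0 0> <0 1> <1 0> <1 1> <2 0> <2 1>}
[PSO] allowed = {<0 0> <0 1> <1 0> <1 1> <2 0> <2 1>}
target <0 0> ∈ {TSO,PSO}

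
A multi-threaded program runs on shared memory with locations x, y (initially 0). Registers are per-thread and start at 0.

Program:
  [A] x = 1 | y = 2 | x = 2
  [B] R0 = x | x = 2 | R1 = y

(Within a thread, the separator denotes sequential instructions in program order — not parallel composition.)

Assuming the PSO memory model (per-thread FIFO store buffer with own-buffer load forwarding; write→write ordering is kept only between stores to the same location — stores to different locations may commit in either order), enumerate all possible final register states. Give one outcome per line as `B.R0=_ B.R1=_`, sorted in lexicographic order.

outcome vector order: (B.R0,B.R1)
|PSO outcomes| = 6

B.R0=0 B.R1=0
B.R0=0 B.R1=2
B.R0=1 B.R1=0
B.R0=1 B.R1=2
B.R0=2 B.R1=0
B.R0=2 B.R1=2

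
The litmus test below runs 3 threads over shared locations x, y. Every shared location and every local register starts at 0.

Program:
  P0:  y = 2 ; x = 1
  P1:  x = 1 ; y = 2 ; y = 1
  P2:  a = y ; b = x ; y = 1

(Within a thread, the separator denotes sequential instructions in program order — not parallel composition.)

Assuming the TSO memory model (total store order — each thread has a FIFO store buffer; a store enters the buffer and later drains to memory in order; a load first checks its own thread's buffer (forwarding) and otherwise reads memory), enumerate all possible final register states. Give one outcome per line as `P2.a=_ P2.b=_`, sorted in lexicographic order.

outcome vector order: (P2.a,P2.b)
|TSO outcomes| = 5

P2.a=0 P2.b=0
P2.a=0 P2.b=1
P2.a=1 P2.b=1
P2.a=2 P2.b=0
P2.a=2 P2.b=1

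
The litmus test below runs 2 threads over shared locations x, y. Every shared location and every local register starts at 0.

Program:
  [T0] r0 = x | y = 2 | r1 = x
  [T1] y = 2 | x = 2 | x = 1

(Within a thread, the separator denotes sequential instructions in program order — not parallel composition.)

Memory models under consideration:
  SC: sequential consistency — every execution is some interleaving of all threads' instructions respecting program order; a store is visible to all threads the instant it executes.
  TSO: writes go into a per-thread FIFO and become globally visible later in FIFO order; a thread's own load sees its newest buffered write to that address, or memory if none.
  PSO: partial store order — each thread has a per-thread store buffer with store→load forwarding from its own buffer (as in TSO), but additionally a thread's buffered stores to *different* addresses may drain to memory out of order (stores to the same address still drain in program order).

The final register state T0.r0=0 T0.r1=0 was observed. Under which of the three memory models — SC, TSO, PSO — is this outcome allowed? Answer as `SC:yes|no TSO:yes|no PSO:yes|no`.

SC:yes TSO:yes PSO:yes

outcome vector order: (T0.r0,T0.r1)
under SC → <0 0>, <0 1>, <0 2>, <1 1>, <2 1>, <2 2>
under TSO → <0 0>, <0 1>, <0 2>, <1 1>, <2 1>, <2 2>
under PSO → <0 0>, <0 1>, <0 2>, <1 1>, <2 1>, <2 2>
target <0 0> ∈ {SC,TSO,PSO}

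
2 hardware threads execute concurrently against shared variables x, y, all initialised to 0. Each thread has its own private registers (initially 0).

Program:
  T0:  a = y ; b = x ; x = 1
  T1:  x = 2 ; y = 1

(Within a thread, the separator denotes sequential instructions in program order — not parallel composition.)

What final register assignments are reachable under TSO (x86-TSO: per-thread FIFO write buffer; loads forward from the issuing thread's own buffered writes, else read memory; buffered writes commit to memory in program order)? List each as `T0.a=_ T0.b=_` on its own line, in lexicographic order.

T0.a=0 T0.b=0
T0.a=0 T0.b=2
T0.a=1 T0.b=2

outcome vector order: (T0.a,T0.b)
|TSO outcomes| = 3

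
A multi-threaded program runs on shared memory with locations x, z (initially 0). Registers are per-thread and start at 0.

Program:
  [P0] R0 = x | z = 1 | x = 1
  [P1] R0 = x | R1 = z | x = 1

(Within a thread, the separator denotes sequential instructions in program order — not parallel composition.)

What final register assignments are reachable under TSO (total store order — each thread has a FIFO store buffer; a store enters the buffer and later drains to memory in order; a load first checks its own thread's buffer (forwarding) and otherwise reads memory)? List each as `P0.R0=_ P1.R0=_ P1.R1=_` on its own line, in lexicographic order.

outcome vector order: (P0.R0,P1.R0,P1.R1)
|TSO outcomes| = 4

P0.R0=0 P1.R0=0 P1.R1=0
P0.R0=0 P1.R0=0 P1.R1=1
P0.R0=0 P1.R0=1 P1.R1=1
P0.R0=1 P1.R0=0 P1.R1=0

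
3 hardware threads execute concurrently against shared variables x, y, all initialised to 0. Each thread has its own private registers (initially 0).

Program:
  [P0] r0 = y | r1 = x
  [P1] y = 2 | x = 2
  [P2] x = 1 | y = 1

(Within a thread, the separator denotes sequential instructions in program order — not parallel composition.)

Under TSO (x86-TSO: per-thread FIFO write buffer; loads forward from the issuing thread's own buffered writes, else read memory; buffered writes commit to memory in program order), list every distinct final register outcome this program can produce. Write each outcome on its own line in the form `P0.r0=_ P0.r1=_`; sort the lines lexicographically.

outcome vector order: (P0.r0,P0.r1)
|TSO outcomes| = 8

P0.r0=0 P0.r1=0
P0.r0=0 P0.r1=1
P0.r0=0 P0.r1=2
P0.r0=1 P0.r1=1
P0.r0=1 P0.r1=2
P0.r0=2 P0.r1=0
P0.r0=2 P0.r1=1
P0.r0=2 P0.r1=2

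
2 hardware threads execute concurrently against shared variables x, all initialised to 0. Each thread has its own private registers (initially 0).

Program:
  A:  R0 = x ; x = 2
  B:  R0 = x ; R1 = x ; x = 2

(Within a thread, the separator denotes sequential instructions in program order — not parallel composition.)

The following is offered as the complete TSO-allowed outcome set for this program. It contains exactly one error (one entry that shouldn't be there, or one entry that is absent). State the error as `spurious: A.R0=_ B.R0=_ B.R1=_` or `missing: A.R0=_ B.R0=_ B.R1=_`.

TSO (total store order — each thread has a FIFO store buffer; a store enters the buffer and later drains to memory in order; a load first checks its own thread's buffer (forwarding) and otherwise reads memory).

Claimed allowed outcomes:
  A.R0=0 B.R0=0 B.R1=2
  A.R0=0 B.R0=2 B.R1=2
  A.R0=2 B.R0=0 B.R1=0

missing: A.R0=0 B.R0=0 B.R1=0

outcome vector order: (A.R0,B.R0,B.R1)
[TSO] allowed = {<0 0 0> <0 0 2> <0 2 2> <2 0 0>}
TSO∖claimed = {<0 0 0>}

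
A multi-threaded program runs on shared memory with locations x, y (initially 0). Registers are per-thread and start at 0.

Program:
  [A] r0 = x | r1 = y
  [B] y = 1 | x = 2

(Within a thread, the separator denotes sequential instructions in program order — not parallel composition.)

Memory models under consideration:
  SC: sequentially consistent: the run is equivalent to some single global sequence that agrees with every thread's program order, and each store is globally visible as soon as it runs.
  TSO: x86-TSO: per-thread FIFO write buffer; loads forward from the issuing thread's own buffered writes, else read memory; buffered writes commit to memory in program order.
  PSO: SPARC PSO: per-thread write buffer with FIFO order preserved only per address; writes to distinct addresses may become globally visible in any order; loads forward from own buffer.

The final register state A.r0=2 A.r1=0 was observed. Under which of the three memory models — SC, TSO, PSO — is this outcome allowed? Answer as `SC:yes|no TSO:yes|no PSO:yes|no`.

outcome vector order: (A.r0,A.r1)
SC (3): <0 0>, <0 1>, <2 1>
TSO (3): <0 0>, <0 1>, <2 1>
PSO (4): <0 0>, <0 1>, <2 0>, <2 1>
target <2 0> ∈ {PSO}

SC:no TSO:no PSO:yes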